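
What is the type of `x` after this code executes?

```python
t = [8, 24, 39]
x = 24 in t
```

'in' operator returns bool

bool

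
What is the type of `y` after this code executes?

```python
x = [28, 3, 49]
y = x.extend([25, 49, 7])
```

list.extend() returns None

NoneType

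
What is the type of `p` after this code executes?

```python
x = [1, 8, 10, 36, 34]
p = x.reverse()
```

list.reverse() returns None

NoneType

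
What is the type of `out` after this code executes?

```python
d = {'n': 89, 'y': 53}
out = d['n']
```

Accessing dict[str, int] with key 'n' returns int value 89

int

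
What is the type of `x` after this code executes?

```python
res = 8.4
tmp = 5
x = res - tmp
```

float - int returns float (8.4 - 5 = 3.4)

float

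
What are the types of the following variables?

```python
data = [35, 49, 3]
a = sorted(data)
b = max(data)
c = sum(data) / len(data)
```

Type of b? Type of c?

max of ints returns int; int / int returns float

int, float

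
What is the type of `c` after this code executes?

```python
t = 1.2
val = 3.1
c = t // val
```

float // float returns float (floor division preserves float type)

float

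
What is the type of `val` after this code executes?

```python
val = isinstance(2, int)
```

isinstance() returns bool

bool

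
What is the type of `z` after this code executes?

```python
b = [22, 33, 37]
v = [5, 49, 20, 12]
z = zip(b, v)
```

zip() returns a zip iterator object

zip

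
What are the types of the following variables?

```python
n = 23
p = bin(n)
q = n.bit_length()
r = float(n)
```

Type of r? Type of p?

float() returns float; bin() returns str

float, str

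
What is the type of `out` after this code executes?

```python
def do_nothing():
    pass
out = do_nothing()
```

A function with no return statement returns None

NoneType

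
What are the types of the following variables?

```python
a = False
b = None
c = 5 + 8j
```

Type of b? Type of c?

b is NoneType; c is complex

NoneType, complex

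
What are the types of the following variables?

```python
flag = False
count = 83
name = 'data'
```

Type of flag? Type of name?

flag is bool; name is str

bool, str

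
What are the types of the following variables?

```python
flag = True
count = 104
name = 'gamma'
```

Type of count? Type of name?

count is int; name is str

int, str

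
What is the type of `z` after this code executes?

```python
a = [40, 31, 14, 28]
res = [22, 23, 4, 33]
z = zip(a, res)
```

zip() returns a zip iterator object

zip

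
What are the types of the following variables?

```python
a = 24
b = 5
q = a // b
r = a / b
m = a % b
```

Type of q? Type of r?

int // int returns int; int / int returns float

int, float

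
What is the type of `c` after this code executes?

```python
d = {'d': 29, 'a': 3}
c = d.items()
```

dict.items() returns a dict_items view

dict_items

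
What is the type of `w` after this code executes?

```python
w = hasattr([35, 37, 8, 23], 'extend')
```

hasattr() returns bool

bool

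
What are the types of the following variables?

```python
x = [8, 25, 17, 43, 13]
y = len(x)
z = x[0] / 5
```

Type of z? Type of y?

int / int returns float; len() returns int

float, int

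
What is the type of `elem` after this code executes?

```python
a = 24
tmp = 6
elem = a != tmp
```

Comparison operators return bool

bool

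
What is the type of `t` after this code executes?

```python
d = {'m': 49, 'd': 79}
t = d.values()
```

.values() returns a dict_values view object

dict_values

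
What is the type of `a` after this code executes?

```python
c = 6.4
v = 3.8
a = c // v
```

float // float returns float (floor division preserves float type)

float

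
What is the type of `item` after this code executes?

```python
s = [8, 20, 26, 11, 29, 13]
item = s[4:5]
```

Slicing a list always returns a list

list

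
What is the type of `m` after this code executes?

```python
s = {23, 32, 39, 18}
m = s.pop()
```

Popping from a set of ints returns int

int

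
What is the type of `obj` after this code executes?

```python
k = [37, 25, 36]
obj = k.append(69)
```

list.append() returns None (mutates in place)

NoneType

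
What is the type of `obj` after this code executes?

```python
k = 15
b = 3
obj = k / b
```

int / int always returns float in Python 3 (15 / 3 = 5)

float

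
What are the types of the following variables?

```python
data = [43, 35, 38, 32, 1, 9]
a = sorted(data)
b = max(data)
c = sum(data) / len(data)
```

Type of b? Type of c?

max of ints returns int; int / int returns float

int, float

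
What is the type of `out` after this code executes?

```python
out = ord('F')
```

ord() returns int (Unicode code point)

int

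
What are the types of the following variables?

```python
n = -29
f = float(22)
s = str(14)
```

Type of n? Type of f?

n is int; f is float

int, float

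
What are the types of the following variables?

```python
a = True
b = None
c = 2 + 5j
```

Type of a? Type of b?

a is bool; b is NoneType

bool, NoneType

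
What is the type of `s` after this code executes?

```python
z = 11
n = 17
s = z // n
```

int // int returns int (11 // 17 = 0)

int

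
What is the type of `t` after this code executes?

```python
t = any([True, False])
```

any() returns bool

bool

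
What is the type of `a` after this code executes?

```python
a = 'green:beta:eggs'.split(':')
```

str.split() returns list

list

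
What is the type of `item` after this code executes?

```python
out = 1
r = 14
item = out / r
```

int / int always returns float in Python 3 (1 / 14 = 0.0714286)

float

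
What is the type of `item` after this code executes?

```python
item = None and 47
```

'and' returns first falsy value (None)

NoneType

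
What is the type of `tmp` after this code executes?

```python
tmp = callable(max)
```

callable() returns bool

bool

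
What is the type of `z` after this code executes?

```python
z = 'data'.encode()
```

str.encode() returns bytes

bytes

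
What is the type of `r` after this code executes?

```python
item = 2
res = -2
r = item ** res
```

int ** negative int returns float

float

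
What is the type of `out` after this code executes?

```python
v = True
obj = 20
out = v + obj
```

bool + int returns int (True is 1, so 1 + 20 = 21)

int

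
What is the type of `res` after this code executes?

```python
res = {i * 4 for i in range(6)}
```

A set comprehension {expr for x in iterable} produces a set

set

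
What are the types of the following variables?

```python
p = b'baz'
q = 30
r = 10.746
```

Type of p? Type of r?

p is bytes; r is float

bytes, float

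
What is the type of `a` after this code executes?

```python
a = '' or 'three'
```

'or' returns first truthy value ('three', which is str)

str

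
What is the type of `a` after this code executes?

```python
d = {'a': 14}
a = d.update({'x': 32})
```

dict.update() returns None

NoneType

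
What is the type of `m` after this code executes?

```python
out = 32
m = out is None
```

'is' comparison returns bool

bool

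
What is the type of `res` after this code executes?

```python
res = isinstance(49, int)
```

isinstance() returns bool

bool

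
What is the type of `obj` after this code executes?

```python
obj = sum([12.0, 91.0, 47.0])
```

sum() of floats returns float

float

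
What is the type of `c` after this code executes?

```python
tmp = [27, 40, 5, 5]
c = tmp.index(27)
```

list.index() returns int

int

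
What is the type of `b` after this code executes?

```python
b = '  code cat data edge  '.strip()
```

str.strip() returns str

str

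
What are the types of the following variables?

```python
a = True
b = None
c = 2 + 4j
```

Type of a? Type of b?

a is bool; b is NoneType

bool, NoneType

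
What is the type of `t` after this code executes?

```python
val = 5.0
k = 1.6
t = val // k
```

float // float returns float (floor division preserves float type)

float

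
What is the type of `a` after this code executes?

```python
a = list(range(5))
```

list(range(...)) returns list

list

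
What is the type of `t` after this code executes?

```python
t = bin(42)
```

bin() returns str representation

str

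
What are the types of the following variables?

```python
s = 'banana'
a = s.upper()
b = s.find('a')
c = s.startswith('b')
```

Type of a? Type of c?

str.upper() returns str; str.startswith() returns bool

str, bool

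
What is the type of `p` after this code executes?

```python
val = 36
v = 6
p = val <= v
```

Comparison operators return bool

bool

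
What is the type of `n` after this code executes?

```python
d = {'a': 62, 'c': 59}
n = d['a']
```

Accessing dict[str, int] with key 'a' returns int value 62

int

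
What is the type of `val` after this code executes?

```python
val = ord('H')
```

ord() returns int (Unicode code point)

int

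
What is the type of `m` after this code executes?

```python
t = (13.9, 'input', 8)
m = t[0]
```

Index 0 of tuple is 13.9 which is float

float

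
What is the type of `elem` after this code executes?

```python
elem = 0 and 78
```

'and' returns the first falsy value (0, which is int)

int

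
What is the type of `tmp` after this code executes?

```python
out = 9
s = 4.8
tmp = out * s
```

int * float returns float (9 * 4.8 = 43.2)

float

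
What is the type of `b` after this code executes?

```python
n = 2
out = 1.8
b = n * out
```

int * float returns float (2 * 1.8 = 3.6)

float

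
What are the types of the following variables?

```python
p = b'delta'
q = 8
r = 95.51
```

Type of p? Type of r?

p is bytes; r is float

bytes, float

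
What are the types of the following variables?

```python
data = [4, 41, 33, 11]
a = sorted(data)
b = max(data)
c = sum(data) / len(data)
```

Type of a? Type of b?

sorted() returns list; max of ints returns int

list, int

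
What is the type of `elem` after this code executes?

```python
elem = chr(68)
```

chr() returns str (single character)

str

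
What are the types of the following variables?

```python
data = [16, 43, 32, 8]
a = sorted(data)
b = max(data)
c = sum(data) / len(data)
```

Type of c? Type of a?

int / int returns float; sorted() returns list

float, list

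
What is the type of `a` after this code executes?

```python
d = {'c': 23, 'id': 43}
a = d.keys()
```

.keys() returns a dict_keys view object

dict_keys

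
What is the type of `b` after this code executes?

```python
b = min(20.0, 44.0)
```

min() of floats returns float

float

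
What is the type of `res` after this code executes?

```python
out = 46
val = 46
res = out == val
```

Equality comparison returns bool

bool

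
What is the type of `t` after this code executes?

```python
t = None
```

None has type NoneType

NoneType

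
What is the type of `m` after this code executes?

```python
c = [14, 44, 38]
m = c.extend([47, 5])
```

list.extend() returns None

NoneType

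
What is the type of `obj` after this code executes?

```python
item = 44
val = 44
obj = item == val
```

Equality comparison returns bool

bool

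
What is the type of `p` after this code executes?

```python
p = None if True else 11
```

Ternary: condition is True, if branch (None) taken → NoneType

NoneType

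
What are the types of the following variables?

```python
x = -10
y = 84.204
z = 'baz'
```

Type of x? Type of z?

x is int; z is str

int, str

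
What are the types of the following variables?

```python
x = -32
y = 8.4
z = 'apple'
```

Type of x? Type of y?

x is int; y is float

int, float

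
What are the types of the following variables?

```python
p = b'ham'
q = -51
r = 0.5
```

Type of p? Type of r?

p is bytes; r is float

bytes, float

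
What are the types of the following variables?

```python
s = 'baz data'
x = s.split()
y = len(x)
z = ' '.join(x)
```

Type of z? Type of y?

str.join() returns str; len() returns int

str, int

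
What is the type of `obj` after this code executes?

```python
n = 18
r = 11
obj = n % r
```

int % int returns int (18 % 11 = 7)

int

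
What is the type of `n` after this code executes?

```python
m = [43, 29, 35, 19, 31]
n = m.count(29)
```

list.count() returns int

int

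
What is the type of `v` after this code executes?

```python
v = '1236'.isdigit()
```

str.isdigit() returns bool

bool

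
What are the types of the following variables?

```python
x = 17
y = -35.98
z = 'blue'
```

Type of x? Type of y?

x is int; y is float

int, float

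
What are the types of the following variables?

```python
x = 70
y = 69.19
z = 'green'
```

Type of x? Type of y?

x is int; y is float

int, float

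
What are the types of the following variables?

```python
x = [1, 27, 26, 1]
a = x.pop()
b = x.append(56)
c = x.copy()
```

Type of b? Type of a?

list.append() returns None; list.pop() returns the element (int)

NoneType, int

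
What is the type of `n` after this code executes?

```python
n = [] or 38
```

'or' returns first truthy value (38, which is int)

int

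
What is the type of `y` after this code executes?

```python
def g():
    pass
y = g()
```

A function with no return statement returns None

NoneType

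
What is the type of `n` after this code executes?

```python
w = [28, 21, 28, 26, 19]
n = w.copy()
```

list.copy() returns list

list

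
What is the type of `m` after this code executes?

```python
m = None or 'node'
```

'or' with None returns the other value ('node', str)

str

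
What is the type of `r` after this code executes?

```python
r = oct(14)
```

oct() returns str representation

str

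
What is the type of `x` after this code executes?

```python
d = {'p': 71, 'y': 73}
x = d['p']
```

Accessing dict[str, int] with key 'p' returns int value 71

int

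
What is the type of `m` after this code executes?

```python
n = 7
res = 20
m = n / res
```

int / int always returns float in Python 3 (7 / 20 = 0.35)

float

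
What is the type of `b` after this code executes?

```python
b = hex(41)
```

hex() returns str representation

str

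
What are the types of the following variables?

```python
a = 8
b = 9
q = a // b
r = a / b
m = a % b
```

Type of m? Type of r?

int % int returns int; int / int returns float

int, float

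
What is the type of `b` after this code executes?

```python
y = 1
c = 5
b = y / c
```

int / int always returns float in Python 3 (1 / 5 = 0.2)

float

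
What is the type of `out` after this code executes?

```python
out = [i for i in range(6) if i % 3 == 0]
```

A list comprehension [...] produces a list

list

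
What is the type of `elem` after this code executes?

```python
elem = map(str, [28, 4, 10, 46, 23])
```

map() returns a map iterator object

map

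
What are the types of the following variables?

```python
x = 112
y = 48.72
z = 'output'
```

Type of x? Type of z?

x is int; z is str

int, str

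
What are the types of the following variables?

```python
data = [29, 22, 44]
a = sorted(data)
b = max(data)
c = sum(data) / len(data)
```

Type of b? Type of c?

max of ints returns int; int / int returns float

int, float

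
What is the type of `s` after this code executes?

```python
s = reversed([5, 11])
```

reversed() on a list returns a list_reverseiterator

list_reverseiterator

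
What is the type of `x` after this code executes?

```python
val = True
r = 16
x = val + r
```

bool + int returns int (True is 1, so 1 + 16 = 17)

int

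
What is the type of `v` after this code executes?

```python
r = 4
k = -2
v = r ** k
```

int ** negative int returns float

float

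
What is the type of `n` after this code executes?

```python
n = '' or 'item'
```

'or' returns first truthy value ('item', which is str)

str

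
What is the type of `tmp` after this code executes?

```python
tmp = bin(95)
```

bin() returns str representation

str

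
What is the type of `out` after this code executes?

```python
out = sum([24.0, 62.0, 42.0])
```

sum() of floats returns float

float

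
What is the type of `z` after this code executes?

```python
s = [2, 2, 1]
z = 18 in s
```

'in' operator returns bool

bool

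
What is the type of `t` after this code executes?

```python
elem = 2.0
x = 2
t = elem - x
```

float - int returns float (2.0 - 2 = 0.0)

float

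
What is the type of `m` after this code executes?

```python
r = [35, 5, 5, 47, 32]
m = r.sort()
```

list.sort() returns None (sorts in place)

NoneType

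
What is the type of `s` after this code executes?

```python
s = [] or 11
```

'or' returns first truthy value (11, which is int)

int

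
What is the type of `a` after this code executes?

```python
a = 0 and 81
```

'and' returns the first falsy value (0, which is int)

int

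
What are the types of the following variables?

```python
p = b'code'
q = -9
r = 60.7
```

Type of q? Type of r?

q is int; r is float

int, float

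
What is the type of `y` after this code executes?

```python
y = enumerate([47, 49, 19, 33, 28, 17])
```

enumerate() returns an enumerate iterator object

enumerate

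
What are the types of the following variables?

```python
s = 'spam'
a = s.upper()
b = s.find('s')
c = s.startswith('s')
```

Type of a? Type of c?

str.upper() returns str; str.startswith() returns bool

str, bool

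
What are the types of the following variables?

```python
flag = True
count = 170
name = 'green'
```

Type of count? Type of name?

count is int; name is str

int, str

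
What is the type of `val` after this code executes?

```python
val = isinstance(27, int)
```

isinstance() returns bool

bool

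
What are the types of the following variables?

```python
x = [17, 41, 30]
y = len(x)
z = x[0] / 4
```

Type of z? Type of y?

int / int returns float; len() returns int

float, int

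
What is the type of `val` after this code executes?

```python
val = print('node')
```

print() returns None

NoneType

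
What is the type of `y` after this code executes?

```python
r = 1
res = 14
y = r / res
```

int / int always returns float in Python 3 (1 / 14 = 0.0714286)

float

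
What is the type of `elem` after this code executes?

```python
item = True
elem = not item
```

'not' always returns bool

bool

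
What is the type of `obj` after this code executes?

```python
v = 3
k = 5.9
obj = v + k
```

int + float returns float (3 + 5.9 = 8.9)

float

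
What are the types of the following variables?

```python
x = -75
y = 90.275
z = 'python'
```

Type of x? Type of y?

x is int; y is float

int, float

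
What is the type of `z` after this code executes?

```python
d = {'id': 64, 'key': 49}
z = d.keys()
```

.keys() returns a dict_keys view object

dict_keys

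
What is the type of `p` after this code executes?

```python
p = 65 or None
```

'or' returns first truthy value (65, int)

int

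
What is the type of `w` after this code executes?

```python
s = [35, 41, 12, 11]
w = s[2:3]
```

Slicing a list always returns a list

list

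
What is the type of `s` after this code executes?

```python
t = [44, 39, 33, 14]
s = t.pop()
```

list.pop() returns the popped element (int here)

int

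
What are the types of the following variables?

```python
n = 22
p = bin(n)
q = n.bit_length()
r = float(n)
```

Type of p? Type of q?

bin() returns str; int.bit_length() returns int

str, int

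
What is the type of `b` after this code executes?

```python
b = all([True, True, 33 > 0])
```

all() returns bool

bool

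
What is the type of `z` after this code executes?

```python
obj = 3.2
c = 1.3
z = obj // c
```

float // float returns float (floor division preserves float type)

float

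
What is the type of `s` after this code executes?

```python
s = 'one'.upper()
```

str.upper() returns str

str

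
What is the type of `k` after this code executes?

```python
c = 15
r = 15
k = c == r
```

Equality comparison returns bool

bool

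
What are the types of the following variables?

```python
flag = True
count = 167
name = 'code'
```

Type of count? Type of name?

count is int; name is str

int, str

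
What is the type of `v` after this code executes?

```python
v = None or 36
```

'or' with None returns the other value (36, int)

int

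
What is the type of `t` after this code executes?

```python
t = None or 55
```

'or' with None returns the other value (55, int)

int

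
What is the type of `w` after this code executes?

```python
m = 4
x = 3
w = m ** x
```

int ** positive int returns int (4 ** 3 = 64)

int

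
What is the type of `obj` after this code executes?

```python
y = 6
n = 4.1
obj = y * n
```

int * float returns float (6 * 4.1 = 24.6)

float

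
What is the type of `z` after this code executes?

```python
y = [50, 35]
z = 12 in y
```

'in' operator returns bool

bool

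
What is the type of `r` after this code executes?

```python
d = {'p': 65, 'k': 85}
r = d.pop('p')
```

dict.pop() returns the value (int)

int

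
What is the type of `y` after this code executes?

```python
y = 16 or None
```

'or' returns first truthy value (16, int)

int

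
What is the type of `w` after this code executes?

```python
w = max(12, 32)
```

max() of ints returns int

int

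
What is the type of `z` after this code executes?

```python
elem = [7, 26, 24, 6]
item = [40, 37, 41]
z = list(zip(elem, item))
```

list(zip(...)) returns a list of tuples

list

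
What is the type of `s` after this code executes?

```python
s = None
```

None has type NoneType

NoneType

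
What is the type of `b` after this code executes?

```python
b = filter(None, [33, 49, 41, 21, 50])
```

filter() returns a filter iterator object

filter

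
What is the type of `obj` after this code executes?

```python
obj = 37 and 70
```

'and' returns the last value when all truthy (70, which is int)

int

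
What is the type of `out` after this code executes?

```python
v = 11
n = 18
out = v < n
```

Comparison operators return bool

bool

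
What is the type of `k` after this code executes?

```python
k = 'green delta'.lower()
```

str.lower() returns str

str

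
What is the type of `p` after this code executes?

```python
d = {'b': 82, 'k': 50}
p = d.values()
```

.values() returns a dict_values view object

dict_values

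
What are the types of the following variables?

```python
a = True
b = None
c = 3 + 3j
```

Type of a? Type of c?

a is bool; c is complex

bool, complex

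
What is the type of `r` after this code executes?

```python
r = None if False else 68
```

Ternary: condition is False, else branch (68) taken → int

int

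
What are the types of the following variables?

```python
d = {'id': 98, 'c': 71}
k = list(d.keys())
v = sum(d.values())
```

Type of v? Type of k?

sum of int values returns int; list(...) returns list

int, list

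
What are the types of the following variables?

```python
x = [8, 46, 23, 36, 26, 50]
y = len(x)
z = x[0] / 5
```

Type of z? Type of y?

int / int returns float; len() returns int

float, int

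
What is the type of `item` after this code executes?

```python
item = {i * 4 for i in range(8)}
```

A set comprehension {expr for x in iterable} produces a set

set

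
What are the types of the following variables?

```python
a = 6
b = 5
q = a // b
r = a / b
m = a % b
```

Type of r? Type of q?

int / int returns float; int // int returns int

float, int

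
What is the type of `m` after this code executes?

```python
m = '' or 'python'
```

'or' returns first truthy value ('python', which is str)

str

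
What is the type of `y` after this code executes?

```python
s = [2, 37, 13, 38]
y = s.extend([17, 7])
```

list.extend() returns None

NoneType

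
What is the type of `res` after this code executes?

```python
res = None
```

None has type NoneType

NoneType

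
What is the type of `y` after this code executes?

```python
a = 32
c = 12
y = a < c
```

Comparison operators return bool

bool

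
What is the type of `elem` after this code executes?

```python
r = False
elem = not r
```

'not' always returns bool

bool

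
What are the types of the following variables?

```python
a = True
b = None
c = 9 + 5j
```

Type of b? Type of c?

b is NoneType; c is complex

NoneType, complex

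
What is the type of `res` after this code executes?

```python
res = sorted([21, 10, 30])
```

sorted() always returns list

list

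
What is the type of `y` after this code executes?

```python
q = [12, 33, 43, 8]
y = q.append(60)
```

list.append() returns None (mutates in place)

NoneType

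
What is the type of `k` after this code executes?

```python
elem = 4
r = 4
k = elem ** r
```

int ** positive int returns int (4 ** 4 = 256)

int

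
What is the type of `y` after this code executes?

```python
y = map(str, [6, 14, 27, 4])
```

map() returns a map iterator object

map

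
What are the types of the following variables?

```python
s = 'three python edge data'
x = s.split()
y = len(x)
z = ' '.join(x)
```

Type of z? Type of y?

str.join() returns str; len() returns int

str, int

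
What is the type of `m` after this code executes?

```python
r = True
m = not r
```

'not' always returns bool

bool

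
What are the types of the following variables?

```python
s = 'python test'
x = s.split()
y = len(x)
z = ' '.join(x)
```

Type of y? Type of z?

len() returns int; str.join() returns str

int, str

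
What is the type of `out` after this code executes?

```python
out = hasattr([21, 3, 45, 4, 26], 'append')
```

hasattr() returns bool

bool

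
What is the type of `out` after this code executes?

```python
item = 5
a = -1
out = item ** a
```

int ** negative int returns float

float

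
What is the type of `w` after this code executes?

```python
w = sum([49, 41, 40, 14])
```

sum() of ints returns int

int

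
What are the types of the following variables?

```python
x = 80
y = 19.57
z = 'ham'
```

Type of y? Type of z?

y is float; z is str

float, str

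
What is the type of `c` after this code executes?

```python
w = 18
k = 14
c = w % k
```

int % int returns int (18 % 14 = 4)

int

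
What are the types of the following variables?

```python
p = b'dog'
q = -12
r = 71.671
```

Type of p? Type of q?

p is bytes; q is int

bytes, int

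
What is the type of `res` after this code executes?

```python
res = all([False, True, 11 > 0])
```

all() returns bool

bool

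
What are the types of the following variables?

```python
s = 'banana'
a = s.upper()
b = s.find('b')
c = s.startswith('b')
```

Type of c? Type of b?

str.startswith() returns bool; str.find() returns int

bool, int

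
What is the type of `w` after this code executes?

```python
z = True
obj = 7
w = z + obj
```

bool + int returns int (True is 1, so 1 + 7 = 8)

int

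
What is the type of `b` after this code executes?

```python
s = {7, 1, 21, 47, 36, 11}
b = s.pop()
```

Popping from a set of ints returns int

int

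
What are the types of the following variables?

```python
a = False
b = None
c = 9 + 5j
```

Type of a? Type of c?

a is bool; c is complex

bool, complex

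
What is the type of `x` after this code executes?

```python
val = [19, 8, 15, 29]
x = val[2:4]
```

Slicing a list always returns a list

list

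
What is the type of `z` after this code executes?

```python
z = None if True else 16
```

Ternary: condition is True, if branch (None) taken → NoneType

NoneType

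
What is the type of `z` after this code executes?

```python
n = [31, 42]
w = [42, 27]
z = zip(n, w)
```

zip() returns a zip iterator object

zip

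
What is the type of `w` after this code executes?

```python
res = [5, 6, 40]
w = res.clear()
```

list.clear() returns None

NoneType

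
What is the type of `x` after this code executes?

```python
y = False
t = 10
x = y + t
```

bool + int returns int (False is 0, so 0 + 10 = 10)

int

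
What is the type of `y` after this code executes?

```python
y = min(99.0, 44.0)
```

min() of floats returns float

float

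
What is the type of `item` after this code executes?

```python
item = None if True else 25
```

Ternary: condition is True, if branch (None) taken → NoneType

NoneType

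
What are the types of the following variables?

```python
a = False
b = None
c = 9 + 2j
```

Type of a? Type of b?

a is bool; b is NoneType

bool, NoneType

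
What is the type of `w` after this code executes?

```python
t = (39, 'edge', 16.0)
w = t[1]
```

Index 1 of tuple is 'edge' which is str

str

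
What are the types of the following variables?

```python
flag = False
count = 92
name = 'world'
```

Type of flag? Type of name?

flag is bool; name is str

bool, str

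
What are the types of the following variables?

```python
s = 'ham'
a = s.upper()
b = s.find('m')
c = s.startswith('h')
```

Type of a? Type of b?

str.upper() returns str; str.find() returns int

str, int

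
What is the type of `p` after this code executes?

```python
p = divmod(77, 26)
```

divmod() returns a tuple (quotient, remainder)

tuple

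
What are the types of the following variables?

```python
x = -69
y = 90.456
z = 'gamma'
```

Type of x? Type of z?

x is int; z is str

int, str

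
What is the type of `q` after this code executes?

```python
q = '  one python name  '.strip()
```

str.strip() returns str

str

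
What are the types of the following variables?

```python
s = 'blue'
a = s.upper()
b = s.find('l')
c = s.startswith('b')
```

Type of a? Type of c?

str.upper() returns str; str.startswith() returns bool

str, bool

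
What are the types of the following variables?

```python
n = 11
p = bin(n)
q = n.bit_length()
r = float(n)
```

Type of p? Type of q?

bin() returns str; int.bit_length() returns int

str, int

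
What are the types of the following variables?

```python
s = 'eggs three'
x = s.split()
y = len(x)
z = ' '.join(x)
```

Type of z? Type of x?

str.join() returns str; str.split() returns list

str, list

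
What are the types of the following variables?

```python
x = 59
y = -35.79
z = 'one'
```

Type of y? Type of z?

y is float; z is str

float, str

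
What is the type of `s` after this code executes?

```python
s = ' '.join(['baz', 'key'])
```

str.join() returns str

str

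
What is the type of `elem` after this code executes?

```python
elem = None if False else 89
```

Ternary: condition is False, else branch (89) taken → int

int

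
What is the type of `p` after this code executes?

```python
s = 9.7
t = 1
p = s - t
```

float - int returns float (9.7 - 1 = 8.7)

float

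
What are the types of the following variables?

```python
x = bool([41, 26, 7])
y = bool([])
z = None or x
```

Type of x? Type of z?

bool() returns bool; None or <bool> returns the bool

bool, bool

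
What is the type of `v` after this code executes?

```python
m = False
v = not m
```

'not' always returns bool

bool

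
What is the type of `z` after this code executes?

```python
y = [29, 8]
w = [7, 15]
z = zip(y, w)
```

zip() returns a zip iterator object

zip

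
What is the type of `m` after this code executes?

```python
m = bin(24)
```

bin() returns str representation

str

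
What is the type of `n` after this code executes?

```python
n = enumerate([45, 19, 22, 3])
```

enumerate() returns an enumerate iterator object

enumerate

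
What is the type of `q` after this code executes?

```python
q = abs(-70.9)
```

abs() of float returns float

float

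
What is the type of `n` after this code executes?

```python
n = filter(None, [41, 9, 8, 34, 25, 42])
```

filter() returns a filter iterator object

filter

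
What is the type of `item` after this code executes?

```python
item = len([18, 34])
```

len() always returns int

int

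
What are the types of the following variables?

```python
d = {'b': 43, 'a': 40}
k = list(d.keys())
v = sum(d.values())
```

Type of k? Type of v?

list(...) returns list; sum of int values returns int

list, int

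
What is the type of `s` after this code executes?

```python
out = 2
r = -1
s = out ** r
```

int ** negative int returns float

float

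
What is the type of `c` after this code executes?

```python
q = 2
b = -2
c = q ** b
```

int ** negative int returns float

float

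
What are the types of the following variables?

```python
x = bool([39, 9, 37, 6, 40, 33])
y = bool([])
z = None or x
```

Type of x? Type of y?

bool() returns bool; bool() returns bool

bool, bool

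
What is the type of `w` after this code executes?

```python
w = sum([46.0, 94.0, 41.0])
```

sum() of floats returns float

float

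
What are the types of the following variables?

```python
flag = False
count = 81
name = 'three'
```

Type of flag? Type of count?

flag is bool; count is int

bool, int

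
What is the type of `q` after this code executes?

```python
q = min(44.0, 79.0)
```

min() of floats returns float

float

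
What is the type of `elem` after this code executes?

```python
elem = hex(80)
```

hex() returns str representation

str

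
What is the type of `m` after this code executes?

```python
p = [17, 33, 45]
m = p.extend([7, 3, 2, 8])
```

list.extend() returns None

NoneType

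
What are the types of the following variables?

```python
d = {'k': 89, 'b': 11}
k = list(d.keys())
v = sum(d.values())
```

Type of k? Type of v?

list(...) returns list; sum of int values returns int

list, int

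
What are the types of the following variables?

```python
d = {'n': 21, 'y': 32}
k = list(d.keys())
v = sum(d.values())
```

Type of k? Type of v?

list(...) returns list; sum of int values returns int

list, int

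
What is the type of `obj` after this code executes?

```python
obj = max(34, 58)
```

max() of ints returns int

int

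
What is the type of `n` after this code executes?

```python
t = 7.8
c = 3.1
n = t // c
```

float // float returns float (floor division preserves float type)

float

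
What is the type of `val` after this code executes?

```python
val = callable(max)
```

callable() returns bool

bool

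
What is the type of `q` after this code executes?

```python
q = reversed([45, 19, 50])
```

reversed() on a list returns a list_reverseiterator

list_reverseiterator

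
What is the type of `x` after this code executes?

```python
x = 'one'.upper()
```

str.upper() returns str

str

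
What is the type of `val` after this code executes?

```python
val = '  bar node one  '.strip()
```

str.strip() returns str

str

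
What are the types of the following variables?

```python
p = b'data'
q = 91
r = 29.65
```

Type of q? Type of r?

q is int; r is float

int, float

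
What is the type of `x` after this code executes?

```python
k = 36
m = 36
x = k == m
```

Equality comparison returns bool

bool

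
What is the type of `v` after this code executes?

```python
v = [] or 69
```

'or' returns first truthy value (69, which is int)

int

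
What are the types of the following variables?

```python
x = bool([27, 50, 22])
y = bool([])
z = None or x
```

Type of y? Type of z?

bool() returns bool; None or <bool> returns the bool

bool, bool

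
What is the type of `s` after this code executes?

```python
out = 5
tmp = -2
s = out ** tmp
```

int ** negative int returns float

float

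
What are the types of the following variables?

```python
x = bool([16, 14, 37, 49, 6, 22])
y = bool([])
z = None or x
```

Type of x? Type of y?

bool() returns bool; bool() returns bool

bool, bool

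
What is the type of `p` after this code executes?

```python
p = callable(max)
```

callable() returns bool

bool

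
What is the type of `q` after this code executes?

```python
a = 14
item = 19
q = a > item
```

Comparison operators return bool

bool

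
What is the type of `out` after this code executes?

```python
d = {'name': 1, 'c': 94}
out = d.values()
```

.values() returns a dict_values view object

dict_values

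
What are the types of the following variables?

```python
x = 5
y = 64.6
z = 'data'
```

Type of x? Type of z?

x is int; z is str

int, str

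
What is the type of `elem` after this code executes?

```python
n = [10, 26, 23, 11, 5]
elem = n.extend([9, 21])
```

list.extend() returns None

NoneType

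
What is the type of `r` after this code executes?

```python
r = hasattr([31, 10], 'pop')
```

hasattr() returns bool

bool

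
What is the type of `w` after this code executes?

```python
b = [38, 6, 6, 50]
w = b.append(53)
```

list.append() returns None (mutates in place)

NoneType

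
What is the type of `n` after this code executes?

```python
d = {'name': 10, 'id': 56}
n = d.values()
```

.values() returns a dict_values view object

dict_values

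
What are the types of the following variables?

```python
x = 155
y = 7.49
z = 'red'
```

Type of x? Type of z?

x is int; z is str

int, str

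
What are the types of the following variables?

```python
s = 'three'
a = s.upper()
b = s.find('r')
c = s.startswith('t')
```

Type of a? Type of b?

str.upper() returns str; str.find() returns int

str, int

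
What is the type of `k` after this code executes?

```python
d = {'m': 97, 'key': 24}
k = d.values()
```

.values() returns a dict_values view object

dict_values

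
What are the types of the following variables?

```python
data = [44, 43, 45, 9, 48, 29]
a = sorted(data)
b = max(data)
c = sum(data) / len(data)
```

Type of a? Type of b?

sorted() returns list; max of ints returns int

list, int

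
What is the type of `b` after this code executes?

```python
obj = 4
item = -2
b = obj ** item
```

int ** negative int returns float

float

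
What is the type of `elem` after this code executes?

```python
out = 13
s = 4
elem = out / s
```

int / int always returns float in Python 3 (13 / 4 = 3.25)

float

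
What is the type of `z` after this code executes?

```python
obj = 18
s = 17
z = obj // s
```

int // int returns int (18 // 17 = 1)

int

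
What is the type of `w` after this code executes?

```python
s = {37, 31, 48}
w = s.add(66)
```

set.add() returns None (mutates in place)

NoneType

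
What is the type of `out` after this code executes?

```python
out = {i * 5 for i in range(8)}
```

A set comprehension {expr for x in iterable} produces a set

set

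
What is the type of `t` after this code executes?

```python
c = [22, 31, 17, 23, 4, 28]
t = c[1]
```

Indexing a list of ints returns int (c[1] = 31)

int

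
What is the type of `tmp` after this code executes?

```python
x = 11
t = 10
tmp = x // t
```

int // int returns int (11 // 10 = 1)

int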